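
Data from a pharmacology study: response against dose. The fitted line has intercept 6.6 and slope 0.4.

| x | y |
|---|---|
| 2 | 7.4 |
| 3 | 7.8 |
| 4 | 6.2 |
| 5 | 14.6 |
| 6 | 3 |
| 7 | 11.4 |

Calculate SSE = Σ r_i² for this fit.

x=2: ŷ = 6.6 + 0.4·2 = 7.4; r = 7.4 − 7.4 = 0
x=3: ŷ = 6.6 + 0.4·3 = 7.8; r = 7.8 − 7.8 = 0
x=4: ŷ = 6.6 + 0.4·4 = 8.2; r = 6.2 − 8.2 = -2
x=5: ŷ = 6.6 + 0.4·5 = 8.6; r = 14.6 − 8.6 = 6
x=6: ŷ = 6.6 + 0.4·6 = 9; r = 3 − 9 = -6
x=7: ŷ = 6.6 + 0.4·7 = 9.4; r = 11.4 − 9.4 = 2
SSE = 0 + 0 + 4 + 36 + 36 + 4 = 80

SSE = 80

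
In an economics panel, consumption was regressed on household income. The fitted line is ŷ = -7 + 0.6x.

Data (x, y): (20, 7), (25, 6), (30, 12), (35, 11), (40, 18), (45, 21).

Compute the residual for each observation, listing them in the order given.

x=20: ŷ = -7 + 0.6·20 = 5; r = 7 − 5 = 2
x=25: ŷ = -7 + 0.6·25 = 8; r = 6 − 8 = -2
x=30: ŷ = -7 + 0.6·30 = 11; r = 12 − 11 = 1
x=35: ŷ = -7 + 0.6·35 = 14; r = 11 − 14 = -3
x=40: ŷ = -7 + 0.6·40 = 17; r = 18 − 17 = 1
x=45: ŷ = -7 + 0.6·45 = 20; r = 21 − 20 = 1

2, -2, 1, -3, 1, 1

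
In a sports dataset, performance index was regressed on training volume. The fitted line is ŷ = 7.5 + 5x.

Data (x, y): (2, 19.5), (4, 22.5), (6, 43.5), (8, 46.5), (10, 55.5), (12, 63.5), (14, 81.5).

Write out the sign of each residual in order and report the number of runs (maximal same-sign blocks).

x=2: ŷ = 7.5 + 5·2 = 17.5; e = 19.5 − 17.5 = 2
x=4: ŷ = 7.5 + 5·4 = 27.5; e = 22.5 − 27.5 = -5
x=6: ŷ = 7.5 + 5·6 = 37.5; e = 43.5 − 37.5 = 6
x=8: ŷ = 7.5 + 5·8 = 47.5; e = 46.5 − 47.5 = -1
x=10: ŷ = 7.5 + 5·10 = 57.5; e = 55.5 − 57.5 = -2
x=12: ŷ = 7.5 + 5·12 = 67.5; e = 63.5 − 67.5 = -4
x=14: ŷ = 7.5 + 5·14 = 77.5; e = 81.5 − 77.5 = 4
Signs: + − + − − − +
Runs: +×1, −×1, +×1, −×3, +×1 → 5

5 runs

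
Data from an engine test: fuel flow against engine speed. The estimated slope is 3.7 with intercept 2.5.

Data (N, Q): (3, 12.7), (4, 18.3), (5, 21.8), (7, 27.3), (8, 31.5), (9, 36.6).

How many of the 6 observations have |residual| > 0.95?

2

N=3: Q̂ = 2.5 + 3.7·3 = 13.6; e = 12.7 − 13.6 = -0.9
N=4: Q̂ = 2.5 + 3.7·4 = 17.3; e = 18.3 − 17.3 = 1
N=5: Q̂ = 2.5 + 3.7·5 = 21; e = 21.8 − 21 = 0.8
N=7: Q̂ = 2.5 + 3.7·7 = 28.4; e = 27.3 − 28.4 = -1.1
N=8: Q̂ = 2.5 + 3.7·8 = 32.1; e = 31.5 − 32.1 = -0.6
N=9: Q̂ = 2.5 + 3.7·9 = 35.8; e = 36.6 − 35.8 = 0.8
|e| > 0.95: N=4 (|e|=1), N=7 (|e|=1.1) → 2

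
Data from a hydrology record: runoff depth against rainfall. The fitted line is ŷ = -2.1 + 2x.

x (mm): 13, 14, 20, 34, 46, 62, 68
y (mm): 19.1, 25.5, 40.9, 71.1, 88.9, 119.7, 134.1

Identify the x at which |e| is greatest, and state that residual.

x = 34, e = 5.2

x=13: ŷ = -2.1 + 2·13 = 23.9; e = 19.1 − 23.9 = -4.8
x=14: ŷ = -2.1 + 2·14 = 25.9; e = 25.5 − 25.9 = -0.4
x=20: ŷ = -2.1 + 2·20 = 37.9; e = 40.9 − 37.9 = 3
x=34: ŷ = -2.1 + 2·34 = 65.9; e = 71.1 − 65.9 = 5.2
x=46: ŷ = -2.1 + 2·46 = 89.9; e = 88.9 − 89.9 = -1
x=62: ŷ = -2.1 + 2·62 = 121.9; e = 119.7 − 121.9 = -2.2
x=68: ŷ = -2.1 + 2·68 = 133.9; e = 134.1 − 133.9 = 0.2
Largest |e| is 5.2 at x = 34, residual 5.2.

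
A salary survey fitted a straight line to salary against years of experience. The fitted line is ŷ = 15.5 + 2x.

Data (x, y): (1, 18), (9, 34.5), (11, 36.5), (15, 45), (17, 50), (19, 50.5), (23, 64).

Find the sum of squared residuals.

x=1: ŷ = 15.5 + 2·1 = 17.5; e = 18 − 17.5 = 0.5
x=9: ŷ = 15.5 + 2·9 = 33.5; e = 34.5 − 33.5 = 1
x=11: ŷ = 15.5 + 2·11 = 37.5; e = 36.5 − 37.5 = -1
x=15: ŷ = 15.5 + 2·15 = 45.5; e = 45 − 45.5 = -0.5
x=17: ŷ = 15.5 + 2·17 = 49.5; e = 50 − 49.5 = 0.5
x=19: ŷ = 15.5 + 2·19 = 53.5; e = 50.5 − 53.5 = -3
x=23: ŷ = 15.5 + 2·23 = 61.5; e = 64 − 61.5 = 2.5
SSE = 0.25 + 1 + 1 + 0.25 + 0.25 + 9 + 6.25 = 18

SSE = 18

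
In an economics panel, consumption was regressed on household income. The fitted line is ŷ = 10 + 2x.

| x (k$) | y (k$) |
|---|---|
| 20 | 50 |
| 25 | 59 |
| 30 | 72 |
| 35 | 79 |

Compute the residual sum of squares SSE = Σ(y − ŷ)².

x=20: ŷ = 10 + 2·20 = 50; e = 50 − 50 = 0
x=25: ŷ = 10 + 2·25 = 60; e = 59 − 60 = -1
x=30: ŷ = 10 + 2·30 = 70; e = 72 − 70 = 2
x=35: ŷ = 10 + 2·35 = 80; e = 79 − 80 = -1
SSE = 0 + 1 + 4 + 1 = 6

SSE = 6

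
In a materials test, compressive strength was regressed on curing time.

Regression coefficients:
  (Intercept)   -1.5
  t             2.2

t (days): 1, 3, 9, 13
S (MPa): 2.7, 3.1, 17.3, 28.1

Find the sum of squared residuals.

SSE = 10

t=1: Ŝ = -1.5 + 2.2·1 = 0.7; r = 2.7 − 0.7 = 2
t=3: Ŝ = -1.5 + 2.2·3 = 5.1; r = 3.1 − 5.1 = -2
t=9: Ŝ = -1.5 + 2.2·9 = 18.3; r = 17.3 − 18.3 = -1
t=13: Ŝ = -1.5 + 2.2·13 = 27.1; r = 28.1 − 27.1 = 1
SSE = 4 + 4 + 1 + 1 = 10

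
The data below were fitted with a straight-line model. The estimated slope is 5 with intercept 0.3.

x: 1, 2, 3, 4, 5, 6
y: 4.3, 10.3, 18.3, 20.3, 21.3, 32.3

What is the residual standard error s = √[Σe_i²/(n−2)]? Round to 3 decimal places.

s = 2.739

x=1: ŷ = 0.3 + 5·1 = 5.3; e = 4.3 − 5.3 = -1
x=2: ŷ = 0.3 + 5·2 = 10.3; e = 10.3 − 10.3 = 0
x=3: ŷ = 0.3 + 5·3 = 15.3; e = 18.3 − 15.3 = 3
x=4: ŷ = 0.3 + 5·4 = 20.3; e = 20.3 − 20.3 = 0
x=5: ŷ = 0.3 + 5·5 = 25.3; e = 21.3 − 25.3 = -4
x=6: ŷ = 0.3 + 5·6 = 30.3; e = 32.3 − 30.3 = 2
SSE = 1 + 0 + 9 + 0 + 16 + 4 = 30
s = √(30/4) = √7.5 ≈ 2.739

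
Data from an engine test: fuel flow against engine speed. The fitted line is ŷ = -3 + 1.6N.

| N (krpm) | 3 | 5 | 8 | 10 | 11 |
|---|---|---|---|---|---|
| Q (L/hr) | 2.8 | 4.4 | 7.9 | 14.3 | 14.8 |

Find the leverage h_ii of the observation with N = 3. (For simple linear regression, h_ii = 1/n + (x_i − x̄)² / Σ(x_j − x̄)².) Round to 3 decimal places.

N̄ = (3 + 5 + 8 + 10 + 11)/5 = 7.4
Σ(N − N̄)² = 19.36 + 5.76 + 0.36 + 6.76 + 12.96 = 45.2
h = 1/5 + (-4.4)²/45.2 = 0.2 + 0.428319 = 0.628

h = 0.628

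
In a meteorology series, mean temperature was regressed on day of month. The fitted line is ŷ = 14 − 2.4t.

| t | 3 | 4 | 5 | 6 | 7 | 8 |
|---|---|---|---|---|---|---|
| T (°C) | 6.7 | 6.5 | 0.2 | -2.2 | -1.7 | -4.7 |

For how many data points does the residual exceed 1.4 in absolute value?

3

t=3: ŷ = 14 − 2.4·3 = 6.8; e = 6.7 − 6.8 = -0.1
t=4: ŷ = 14 − 2.4·4 = 4.4; e = 6.5 − 4.4 = 2.1
t=5: ŷ = 14 − 2.4·5 = 2; e = 0.2 − 2 = -1.8
t=6: ŷ = 14 − 2.4·6 = -0.4; e = -2.2 − (-0.4) = -1.8
t=7: ŷ = 14 − 2.4·7 = -2.8; e = -1.7 − (-2.8) = 1.1
t=8: ŷ = 14 − 2.4·8 = -5.2; e = -4.7 − (-5.2) = 0.5
|e| > 1.4: t=4 (|e|=2.1), t=5 (|e|=1.8), t=6 (|e|=1.8) → 3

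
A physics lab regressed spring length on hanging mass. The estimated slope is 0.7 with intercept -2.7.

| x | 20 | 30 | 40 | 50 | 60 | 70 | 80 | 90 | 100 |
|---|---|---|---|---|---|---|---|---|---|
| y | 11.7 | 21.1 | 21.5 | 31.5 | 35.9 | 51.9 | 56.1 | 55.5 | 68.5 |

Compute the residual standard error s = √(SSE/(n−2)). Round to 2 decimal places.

s = 3.75

x=20: ŷ = -2.7 + 0.7·20 = 11.3; e = 11.7 − 11.3 = 0.4
x=30: ŷ = -2.7 + 0.7·30 = 18.3; e = 21.1 − 18.3 = 2.8
x=40: ŷ = -2.7 + 0.7·40 = 25.3; e = 21.5 − 25.3 = -3.8
x=50: ŷ = -2.7 + 0.7·50 = 32.3; e = 31.5 − 32.3 = -0.8
x=60: ŷ = -2.7 + 0.7·60 = 39.3; e = 35.9 − 39.3 = -3.4
x=70: ŷ = -2.7 + 0.7·70 = 46.3; e = 51.9 − 46.3 = 5.6
x=80: ŷ = -2.7 + 0.7·80 = 53.3; e = 56.1 − 53.3 = 2.8
x=90: ŷ = -2.7 + 0.7·90 = 60.3; e = 55.5 − 60.3 = -4.8
x=100: ŷ = -2.7 + 0.7·100 = 67.3; e = 68.5 − 67.3 = 1.2
SSE = 0.16 + 7.84 + 14.44 + 0.64 + 11.56 + 31.36 + 7.84 + 23.04 + 1.44 = 98.32
s = √(98.32/7) = √14.0457 ≈ 3.75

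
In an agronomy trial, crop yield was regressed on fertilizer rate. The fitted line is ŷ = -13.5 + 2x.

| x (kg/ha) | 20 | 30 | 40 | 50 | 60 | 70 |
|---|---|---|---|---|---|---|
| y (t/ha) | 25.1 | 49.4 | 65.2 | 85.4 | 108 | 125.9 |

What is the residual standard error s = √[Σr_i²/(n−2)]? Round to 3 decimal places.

s = 1.992

x=20: ŷ = -13.5 + 2·20 = 26.5; r = 25.1 − 26.5 = -1.4
x=30: ŷ = -13.5 + 2·30 = 46.5; r = 49.4 − 46.5 = 2.9
x=40: ŷ = -13.5 + 2·40 = 66.5; r = 65.2 − 66.5 = -1.3
x=50: ŷ = -13.5 + 2·50 = 86.5; r = 85.4 − 86.5 = -1.1
x=60: ŷ = -13.5 + 2·60 = 106.5; r = 108 − 106.5 = 1.5
x=70: ŷ = -13.5 + 2·70 = 126.5; r = 125.9 − 126.5 = -0.6
SSE = 1.96 + 8.41 + 1.69 + 1.21 + 2.25 + 0.36 = 15.88
s = √(15.88/4) = √3.97 ≈ 1.992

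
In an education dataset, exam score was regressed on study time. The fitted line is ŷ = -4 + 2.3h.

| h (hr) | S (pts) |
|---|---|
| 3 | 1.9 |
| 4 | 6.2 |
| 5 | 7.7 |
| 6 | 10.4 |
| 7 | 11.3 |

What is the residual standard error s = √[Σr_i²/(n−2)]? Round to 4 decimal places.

s = 1.0066

h=3: ŷ = -4 + 2.3·3 = 2.9; r = 1.9 − 2.9 = -1
h=4: ŷ = -4 + 2.3·4 = 5.2; r = 6.2 − 5.2 = 1
h=5: ŷ = -4 + 2.3·5 = 7.5; r = 7.7 − 7.5 = 0.2
h=6: ŷ = -4 + 2.3·6 = 9.8; r = 10.4 − 9.8 = 0.6
h=7: ŷ = -4 + 2.3·7 = 12.1; r = 11.3 − 12.1 = -0.8
SSE = 1 + 1 + 0.04 + 0.36 + 0.64 = 3.04
s = √(3.04/3) = √1.01333 ≈ 1.0066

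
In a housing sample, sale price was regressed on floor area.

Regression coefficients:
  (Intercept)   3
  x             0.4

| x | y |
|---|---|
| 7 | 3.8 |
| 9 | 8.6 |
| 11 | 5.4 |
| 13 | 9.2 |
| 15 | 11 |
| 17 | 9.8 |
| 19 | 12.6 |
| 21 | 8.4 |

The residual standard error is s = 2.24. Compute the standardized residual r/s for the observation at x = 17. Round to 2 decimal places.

0.00

ŷ = 3 + 0.4·17 = 9.8
r = 9.8 − 9.8 = 0
r/s = 0 / 2.24 = 0.00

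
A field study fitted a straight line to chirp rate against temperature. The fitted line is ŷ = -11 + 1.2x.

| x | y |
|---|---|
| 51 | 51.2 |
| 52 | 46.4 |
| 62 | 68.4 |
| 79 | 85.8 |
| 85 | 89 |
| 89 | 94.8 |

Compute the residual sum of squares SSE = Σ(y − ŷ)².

x=51: ŷ = -11 + 1.2·51 = 50.2; e = 51.2 − 50.2 = 1
x=52: ŷ = -11 + 1.2·52 = 51.4; e = 46.4 − 51.4 = -5
x=62: ŷ = -11 + 1.2·62 = 63.4; e = 68.4 − 63.4 = 5
x=79: ŷ = -11 + 1.2·79 = 83.8; e = 85.8 − 83.8 = 2
x=85: ŷ = -11 + 1.2·85 = 91; e = 89 − 91 = -2
x=89: ŷ = -11 + 1.2·89 = 95.8; e = 94.8 − 95.8 = -1
SSE = 1 + 25 + 25 + 4 + 4 + 1 = 60

SSE = 60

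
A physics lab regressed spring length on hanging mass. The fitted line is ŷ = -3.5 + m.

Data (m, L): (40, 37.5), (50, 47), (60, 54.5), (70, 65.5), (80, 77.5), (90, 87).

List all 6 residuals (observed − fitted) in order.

m=40: ŷ = -3.5 + 40 = 36.5; e = 37.5 − 36.5 = 1
m=50: ŷ = -3.5 + 50 = 46.5; e = 47 − 46.5 = 0.5
m=60: ŷ = -3.5 + 60 = 56.5; e = 54.5 − 56.5 = -2
m=70: ŷ = -3.5 + 70 = 66.5; e = 65.5 − 66.5 = -1
m=80: ŷ = -3.5 + 80 = 76.5; e = 77.5 − 76.5 = 1
m=90: ŷ = -3.5 + 90 = 86.5; e = 87 − 86.5 = 0.5

1, 0.5, -2, -1, 1, 0.5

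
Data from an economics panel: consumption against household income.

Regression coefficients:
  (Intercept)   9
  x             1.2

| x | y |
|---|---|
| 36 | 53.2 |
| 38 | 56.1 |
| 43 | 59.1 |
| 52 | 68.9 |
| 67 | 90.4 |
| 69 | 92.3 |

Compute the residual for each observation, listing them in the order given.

x=36: ŷ = 9 + 1.2·36 = 52.2; e = 53.2 − 52.2 = 1
x=38: ŷ = 9 + 1.2·38 = 54.6; e = 56.1 − 54.6 = 1.5
x=43: ŷ = 9 + 1.2·43 = 60.6; e = 59.1 − 60.6 = -1.5
x=52: ŷ = 9 + 1.2·52 = 71.4; e = 68.9 − 71.4 = -2.5
x=67: ŷ = 9 + 1.2·67 = 89.4; e = 90.4 − 89.4 = 1
x=69: ŷ = 9 + 1.2·69 = 91.8; e = 92.3 − 91.8 = 0.5

1, 1.5, -1.5, -2.5, 1, 0.5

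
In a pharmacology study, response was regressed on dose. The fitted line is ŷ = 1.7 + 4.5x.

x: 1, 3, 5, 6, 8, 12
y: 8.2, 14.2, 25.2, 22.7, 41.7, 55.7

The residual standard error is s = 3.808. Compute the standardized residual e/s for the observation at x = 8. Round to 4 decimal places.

1.0504

ŷ = 1.7 + 4.5·8 = 37.7
e = 41.7 − 37.7 = 4
e/s = 4 / 3.808 = 1.0504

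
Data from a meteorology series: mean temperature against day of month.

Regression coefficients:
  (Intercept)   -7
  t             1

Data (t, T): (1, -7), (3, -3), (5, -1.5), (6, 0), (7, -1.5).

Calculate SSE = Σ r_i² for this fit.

t=1: ŷ = -7 + 1 = -6; r = -7 − (-6) = -1
t=3: ŷ = -7 + 3 = -4; r = -3 − (-4) = 1
t=5: ŷ = -7 + 5 = -2; r = -1.5 − (-2) = 0.5
t=6: ŷ = -7 + 6 = -1; r = 0 − (-1) = 1
t=7: ŷ = -7 + 7 = 0; r = -1.5 − 0 = -1.5
SSE = 1 + 1 + 0.25 + 1 + 2.25 = 5.5

SSE = 5.5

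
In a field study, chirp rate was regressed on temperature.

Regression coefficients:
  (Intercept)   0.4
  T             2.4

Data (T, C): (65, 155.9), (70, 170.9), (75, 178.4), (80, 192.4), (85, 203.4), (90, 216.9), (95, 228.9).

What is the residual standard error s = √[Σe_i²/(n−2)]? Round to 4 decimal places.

T=65: Ĉ = 0.4 + 2.4·65 = 156.4; e = 155.9 − 156.4 = -0.5
T=70: Ĉ = 0.4 + 2.4·70 = 168.4; e = 170.9 − 168.4 = 2.5
T=75: Ĉ = 0.4 + 2.4·75 = 180.4; e = 178.4 − 180.4 = -2
T=80: Ĉ = 0.4 + 2.4·80 = 192.4; e = 192.4 − 192.4 = 0
T=85: Ĉ = 0.4 + 2.4·85 = 204.4; e = 203.4 − 204.4 = -1
T=90: Ĉ = 0.4 + 2.4·90 = 216.4; e = 216.9 − 216.4 = 0.5
T=95: Ĉ = 0.4 + 2.4·95 = 228.4; e = 228.9 − 228.4 = 0.5
SSE = 0.25 + 6.25 + 4 + 0 + 1 + 0.25 + 0.25 = 12
s = √(12/5) = √2.4 ≈ 1.5492

s = 1.5492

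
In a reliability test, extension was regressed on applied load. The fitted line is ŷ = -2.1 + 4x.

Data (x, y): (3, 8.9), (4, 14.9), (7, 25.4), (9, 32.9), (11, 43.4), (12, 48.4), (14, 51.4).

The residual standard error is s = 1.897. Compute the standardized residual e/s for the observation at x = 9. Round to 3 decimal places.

-0.527

ŷ = -2.1 + 4·9 = 33.9
e = 32.9 − 33.9 = -1
e/s = -1 / 1.897 = -0.527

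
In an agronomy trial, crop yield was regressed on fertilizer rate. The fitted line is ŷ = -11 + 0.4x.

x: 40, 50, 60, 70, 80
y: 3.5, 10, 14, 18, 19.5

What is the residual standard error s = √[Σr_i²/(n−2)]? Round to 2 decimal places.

x=40: ŷ = -11 + 0.4·40 = 5; r = 3.5 − 5 = -1.5
x=50: ŷ = -11 + 0.4·50 = 9; r = 10 − 9 = 1
x=60: ŷ = -11 + 0.4·60 = 13; r = 14 − 13 = 1
x=70: ŷ = -11 + 0.4·70 = 17; r = 18 − 17 = 1
x=80: ŷ = -11 + 0.4·80 = 21; r = 19.5 − 21 = -1.5
SSE = 2.25 + 1 + 1 + 1 + 2.25 = 7.5
s = √(7.5/3) = √2.5 ≈ 1.58

s = 1.58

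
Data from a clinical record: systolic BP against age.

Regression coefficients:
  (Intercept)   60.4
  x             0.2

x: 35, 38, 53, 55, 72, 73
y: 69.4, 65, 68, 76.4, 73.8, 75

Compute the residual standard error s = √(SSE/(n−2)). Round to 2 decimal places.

s = 3.46

x=35: ŷ = 60.4 + 0.2·35 = 67.4; r = 69.4 − 67.4 = 2
x=38: ŷ = 60.4 + 0.2·38 = 68; r = 65 − 68 = -3
x=53: ŷ = 60.4 + 0.2·53 = 71; r = 68 − 71 = -3
x=55: ŷ = 60.4 + 0.2·55 = 71.4; r = 76.4 − 71.4 = 5
x=72: ŷ = 60.4 + 0.2·72 = 74.8; r = 73.8 − 74.8 = -1
x=73: ŷ = 60.4 + 0.2·73 = 75; r = 75 − 75 = 0
SSE = 4 + 9 + 9 + 25 + 1 + 0 = 48
s = √(48/4) = √12 ≈ 3.46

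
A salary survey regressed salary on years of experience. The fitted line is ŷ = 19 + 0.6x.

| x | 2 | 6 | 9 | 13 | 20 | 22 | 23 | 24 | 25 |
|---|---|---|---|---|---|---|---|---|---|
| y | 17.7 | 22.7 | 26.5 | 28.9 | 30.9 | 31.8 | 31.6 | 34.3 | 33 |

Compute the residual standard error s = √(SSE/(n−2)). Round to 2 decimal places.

s = 1.63

x=2: ŷ = 19 + 0.6·2 = 20.2; r = 17.7 − 20.2 = -2.5
x=6: ŷ = 19 + 0.6·6 = 22.6; r = 22.7 − 22.6 = 0.1
x=9: ŷ = 19 + 0.6·9 = 24.4; r = 26.5 − 24.4 = 2.1
x=13: ŷ = 19 + 0.6·13 = 26.8; r = 28.9 − 26.8 = 2.1
x=20: ŷ = 19 + 0.6·20 = 31; r = 30.9 − 31 = -0.1
x=22: ŷ = 19 + 0.6·22 = 32.2; r = 31.8 − 32.2 = -0.4
x=23: ŷ = 19 + 0.6·23 = 32.8; r = 31.6 − 32.8 = -1.2
x=24: ŷ = 19 + 0.6·24 = 33.4; r = 34.3 − 33.4 = 0.9
x=25: ŷ = 19 + 0.6·25 = 34; r = 33 − 34 = -1
SSE = 6.25 + 0.01 + 4.41 + 4.41 + 0.01 + 0.16 + 1.44 + 0.81 + 1 = 18.5
s = √(18.5/7) = √2.64286 ≈ 1.63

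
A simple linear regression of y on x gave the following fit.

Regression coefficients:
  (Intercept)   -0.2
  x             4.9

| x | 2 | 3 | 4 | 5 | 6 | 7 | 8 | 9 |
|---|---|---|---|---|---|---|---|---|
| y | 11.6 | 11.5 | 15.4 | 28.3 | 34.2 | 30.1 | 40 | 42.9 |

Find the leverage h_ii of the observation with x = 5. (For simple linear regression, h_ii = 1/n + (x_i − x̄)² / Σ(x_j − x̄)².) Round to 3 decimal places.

h = 0.131

x̄ = (2 + 3 + 4 + 5 + 6 + 7 + 8 + 9)/8 = 5.5
Σ(x − x̄)² = 12.25 + 6.25 + 2.25 + 0.25 + 0.25 + 2.25 + 6.25 + 12.25 = 42
h = 1/8 + (-0.5)²/42 = 0.125 + 0.00595238 = 0.131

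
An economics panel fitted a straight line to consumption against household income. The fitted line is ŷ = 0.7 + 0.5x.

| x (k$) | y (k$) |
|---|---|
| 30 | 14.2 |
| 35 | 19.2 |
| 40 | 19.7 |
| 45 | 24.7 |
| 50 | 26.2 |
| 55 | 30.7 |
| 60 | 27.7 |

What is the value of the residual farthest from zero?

r = -3

x=30: ŷ = 0.7 + 0.5·30 = 15.7; r = 14.2 − 15.7 = -1.5
x=35: ŷ = 0.7 + 0.5·35 = 18.2; r = 19.2 − 18.2 = 1
x=40: ŷ = 0.7 + 0.5·40 = 20.7; r = 19.7 − 20.7 = -1
x=45: ŷ = 0.7 + 0.5·45 = 23.2; r = 24.7 − 23.2 = 1.5
x=50: ŷ = 0.7 + 0.5·50 = 25.7; r = 26.2 − 25.7 = 0.5
x=55: ŷ = 0.7 + 0.5·55 = 28.2; r = 30.7 − 28.2 = 2.5
x=60: ŷ = 0.7 + 0.5·60 = 30.7; r = 27.7 − 30.7 = -3
Largest |r| is 3 at x = 60, residual -3.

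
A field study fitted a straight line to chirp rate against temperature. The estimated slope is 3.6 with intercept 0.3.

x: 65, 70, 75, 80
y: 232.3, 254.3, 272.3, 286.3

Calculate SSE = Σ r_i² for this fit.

SSE = 16

x=65: ŷ = 0.3 + 3.6·65 = 234.3; r = 232.3 − 234.3 = -2
x=70: ŷ = 0.3 + 3.6·70 = 252.3; r = 254.3 − 252.3 = 2
x=75: ŷ = 0.3 + 3.6·75 = 270.3; r = 272.3 − 270.3 = 2
x=80: ŷ = 0.3 + 3.6·80 = 288.3; r = 286.3 − 288.3 = -2
SSE = 4 + 4 + 4 + 4 = 16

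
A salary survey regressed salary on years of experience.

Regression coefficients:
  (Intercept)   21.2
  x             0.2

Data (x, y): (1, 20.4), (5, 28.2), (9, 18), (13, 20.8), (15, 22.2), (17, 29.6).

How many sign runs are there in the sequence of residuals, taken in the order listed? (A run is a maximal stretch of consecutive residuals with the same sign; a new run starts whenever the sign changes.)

4 runs

x=1: ŷ = 21.2 + 0.2·1 = 21.4; r = 20.4 − 21.4 = -1
x=5: ŷ = 21.2 + 0.2·5 = 22.2; r = 28.2 − 22.2 = 6
x=9: ŷ = 21.2 + 0.2·9 = 23; r = 18 − 23 = -5
x=13: ŷ = 21.2 + 0.2·13 = 23.8; r = 20.8 − 23.8 = -3
x=15: ŷ = 21.2 + 0.2·15 = 24.2; r = 22.2 − 24.2 = -2
x=17: ŷ = 21.2 + 0.2·17 = 24.6; r = 29.6 − 24.6 = 5
Signs: − + − − − +
Runs: −×1, +×1, −×3, +×1 → 4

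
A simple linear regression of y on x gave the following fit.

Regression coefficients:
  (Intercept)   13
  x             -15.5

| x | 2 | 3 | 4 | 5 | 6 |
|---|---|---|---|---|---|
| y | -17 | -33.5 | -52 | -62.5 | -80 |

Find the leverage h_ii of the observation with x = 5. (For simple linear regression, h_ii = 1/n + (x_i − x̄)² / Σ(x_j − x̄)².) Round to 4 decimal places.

x̄ = (2 + 3 + 4 + 5 + 6)/5 = 4
Σ(x − x̄)² = 4 + 1 + 0 + 1 + 4 = 10
h = 1/5 + (1)²/10 = 0.2 + 0.1 = 0.3000

h = 0.3000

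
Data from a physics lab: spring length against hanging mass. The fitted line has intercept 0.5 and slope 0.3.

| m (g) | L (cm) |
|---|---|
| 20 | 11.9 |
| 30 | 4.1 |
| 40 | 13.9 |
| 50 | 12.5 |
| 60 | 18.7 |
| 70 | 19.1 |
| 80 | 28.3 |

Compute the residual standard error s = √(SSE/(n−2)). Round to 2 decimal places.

s = 4.23

m=20: ŷ = 0.5 + 0.3·20 = 6.5; r = 11.9 − 6.5 = 5.4
m=30: ŷ = 0.5 + 0.3·30 = 9.5; r = 4.1 − 9.5 = -5.4
m=40: ŷ = 0.5 + 0.3·40 = 12.5; r = 13.9 − 12.5 = 1.4
m=50: ŷ = 0.5 + 0.3·50 = 15.5; r = 12.5 − 15.5 = -3
m=60: ŷ = 0.5 + 0.3·60 = 18.5; r = 18.7 − 18.5 = 0.2
m=70: ŷ = 0.5 + 0.3·70 = 21.5; r = 19.1 − 21.5 = -2.4
m=80: ŷ = 0.5 + 0.3·80 = 24.5; r = 28.3 − 24.5 = 3.8
SSE = 29.16 + 29.16 + 1.96 + 9 + 0.04 + 5.76 + 14.44 = 89.52
s = √(89.52/5) = √17.904 ≈ 4.23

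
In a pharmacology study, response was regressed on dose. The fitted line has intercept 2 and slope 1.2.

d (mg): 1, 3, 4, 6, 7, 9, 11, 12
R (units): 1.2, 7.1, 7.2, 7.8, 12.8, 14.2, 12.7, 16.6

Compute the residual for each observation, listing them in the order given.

d=1: R̂ = 2 + 1.2·1 = 3.2; e = 1.2 − 3.2 = -2
d=3: R̂ = 2 + 1.2·3 = 5.6; e = 7.1 − 5.6 = 1.5
d=4: R̂ = 2 + 1.2·4 = 6.8; e = 7.2 − 6.8 = 0.4
d=6: R̂ = 2 + 1.2·6 = 9.2; e = 7.8 − 9.2 = -1.4
d=7: R̂ = 2 + 1.2·7 = 10.4; e = 12.8 − 10.4 = 2.4
d=9: R̂ = 2 + 1.2·9 = 12.8; e = 14.2 − 12.8 = 1.4
d=11: R̂ = 2 + 1.2·11 = 15.2; e = 12.7 − 15.2 = -2.5
d=12: R̂ = 2 + 1.2·12 = 16.4; e = 16.6 − 16.4 = 0.2

-2, 1.5, 0.4, -1.4, 2.4, 1.4, -2.5, 0.2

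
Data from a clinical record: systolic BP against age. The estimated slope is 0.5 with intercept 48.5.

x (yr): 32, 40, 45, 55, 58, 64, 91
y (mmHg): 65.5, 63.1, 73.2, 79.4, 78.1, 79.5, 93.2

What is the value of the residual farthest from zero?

r = -5.4

x=32: ŷ = 48.5 + 0.5·32 = 64.5; r = 65.5 − 64.5 = 1
x=40: ŷ = 48.5 + 0.5·40 = 68.5; r = 63.1 − 68.5 = -5.4
x=45: ŷ = 48.5 + 0.5·45 = 71; r = 73.2 − 71 = 2.2
x=55: ŷ = 48.5 + 0.5·55 = 76; r = 79.4 − 76 = 3.4
x=58: ŷ = 48.5 + 0.5·58 = 77.5; r = 78.1 − 77.5 = 0.6
x=64: ŷ = 48.5 + 0.5·64 = 80.5; r = 79.5 − 80.5 = -1
x=91: ŷ = 48.5 + 0.5·91 = 94; r = 93.2 − 94 = -0.8
Largest |r| is 5.4 at x = 40, residual -5.4.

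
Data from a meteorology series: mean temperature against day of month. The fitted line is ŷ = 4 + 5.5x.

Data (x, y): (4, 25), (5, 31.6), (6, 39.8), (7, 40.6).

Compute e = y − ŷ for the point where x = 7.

e = -1.9

ŷ = 4 + 5.5·7 = 42.5
e = 40.6 − 42.5 = -1.9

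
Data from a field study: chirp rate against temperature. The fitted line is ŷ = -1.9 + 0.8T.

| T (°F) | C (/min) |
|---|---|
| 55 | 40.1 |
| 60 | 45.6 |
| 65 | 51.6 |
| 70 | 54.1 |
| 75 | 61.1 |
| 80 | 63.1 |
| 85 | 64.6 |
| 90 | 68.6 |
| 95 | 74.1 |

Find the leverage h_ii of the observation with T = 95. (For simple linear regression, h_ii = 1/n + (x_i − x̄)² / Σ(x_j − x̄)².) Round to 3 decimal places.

T̄ = (55 + 60 + 65 + 70 + 75 + 80 + 85 + 90 + 95)/9 = 75
Σ(T − T̄)² = 400 + 225 + 100 + 25 + 0 + 25 + 100 + 225 + 400 = 1500
h = 1/9 + (20)²/1500 = 0.111111 + 0.266667 = 0.378

h = 0.378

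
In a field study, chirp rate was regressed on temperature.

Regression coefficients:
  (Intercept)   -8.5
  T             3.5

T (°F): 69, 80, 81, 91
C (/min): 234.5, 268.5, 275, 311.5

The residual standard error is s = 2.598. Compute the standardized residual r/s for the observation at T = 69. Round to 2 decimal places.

Ĉ = -8.5 + 3.5·69 = 233
r = 234.5 − 233 = 1.5
r/s = 1.5 / 2.598 = 0.58

0.58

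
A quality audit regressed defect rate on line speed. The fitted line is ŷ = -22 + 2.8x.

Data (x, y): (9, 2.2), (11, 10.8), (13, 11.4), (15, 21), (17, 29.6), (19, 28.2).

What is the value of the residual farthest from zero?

x=9: ŷ = -22 + 2.8·9 = 3.2; e = 2.2 − 3.2 = -1
x=11: ŷ = -22 + 2.8·11 = 8.8; e = 10.8 − 8.8 = 2
x=13: ŷ = -22 + 2.8·13 = 14.4; e = 11.4 − 14.4 = -3
x=15: ŷ = -22 + 2.8·15 = 20; e = 21 − 20 = 1
x=17: ŷ = -22 + 2.8·17 = 25.6; e = 29.6 − 25.6 = 4
x=19: ŷ = -22 + 2.8·19 = 31.2; e = 28.2 − 31.2 = -3
Largest |e| is 4 at x = 17, residual 4.

e = 4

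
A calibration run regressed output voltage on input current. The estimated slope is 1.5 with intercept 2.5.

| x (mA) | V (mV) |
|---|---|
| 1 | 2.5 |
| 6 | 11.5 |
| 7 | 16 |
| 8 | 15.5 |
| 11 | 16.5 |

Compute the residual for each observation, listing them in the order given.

-1.5, 0, 3, 1, -2.5

x=1: ŷ = 2.5 + 1.5·1 = 4; e = 2.5 − 4 = -1.5
x=6: ŷ = 2.5 + 1.5·6 = 11.5; e = 11.5 − 11.5 = 0
x=7: ŷ = 2.5 + 1.5·7 = 13; e = 16 − 13 = 3
x=8: ŷ = 2.5 + 1.5·8 = 14.5; e = 15.5 − 14.5 = 1
x=11: ŷ = 2.5 + 1.5·11 = 19; e = 16.5 − 19 = -2.5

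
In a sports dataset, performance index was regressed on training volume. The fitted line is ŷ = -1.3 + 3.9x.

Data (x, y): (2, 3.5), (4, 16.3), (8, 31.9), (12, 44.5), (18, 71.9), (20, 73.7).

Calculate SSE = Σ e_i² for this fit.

x=2: ŷ = -1.3 + 3.9·2 = 6.5; e = 3.5 − 6.5 = -3
x=4: ŷ = -1.3 + 3.9·4 = 14.3; e = 16.3 − 14.3 = 2
x=8: ŷ = -1.3 + 3.9·8 = 29.9; e = 31.9 − 29.9 = 2
x=12: ŷ = -1.3 + 3.9·12 = 45.5; e = 44.5 − 45.5 = -1
x=18: ŷ = -1.3 + 3.9·18 = 68.9; e = 71.9 − 68.9 = 3
x=20: ŷ = -1.3 + 3.9·20 = 76.7; e = 73.7 − 76.7 = -3
SSE = 9 + 4 + 4 + 1 + 9 + 9 = 36

SSE = 36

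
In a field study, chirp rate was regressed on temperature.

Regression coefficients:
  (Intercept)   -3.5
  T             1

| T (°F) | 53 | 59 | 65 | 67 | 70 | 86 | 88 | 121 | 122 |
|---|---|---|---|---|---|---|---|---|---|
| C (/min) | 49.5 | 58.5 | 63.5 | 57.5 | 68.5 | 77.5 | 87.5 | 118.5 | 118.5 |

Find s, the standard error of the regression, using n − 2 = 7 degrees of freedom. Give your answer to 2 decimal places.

s = 3.55

T=53: Ĉ = -3.5 + 53 = 49.5; r = 49.5 − 49.5 = 0
T=59: Ĉ = -3.5 + 59 = 55.5; r = 58.5 − 55.5 = 3
T=65: Ĉ = -3.5 + 65 = 61.5; r = 63.5 − 61.5 = 2
T=67: Ĉ = -3.5 + 67 = 63.5; r = 57.5 − 63.5 = -6
T=70: Ĉ = -3.5 + 70 = 66.5; r = 68.5 − 66.5 = 2
T=86: Ĉ = -3.5 + 86 = 82.5; r = 77.5 − 82.5 = -5
T=88: Ĉ = -3.5 + 88 = 84.5; r = 87.5 − 84.5 = 3
T=121: Ĉ = -3.5 + 121 = 117.5; r = 118.5 − 117.5 = 1
T=122: Ĉ = -3.5 + 122 = 118.5; r = 118.5 − 118.5 = 0
SSE = 0 + 9 + 4 + 36 + 4 + 25 + 9 + 1 + 0 = 88
s = √(88/7) = √12.5714 ≈ 3.55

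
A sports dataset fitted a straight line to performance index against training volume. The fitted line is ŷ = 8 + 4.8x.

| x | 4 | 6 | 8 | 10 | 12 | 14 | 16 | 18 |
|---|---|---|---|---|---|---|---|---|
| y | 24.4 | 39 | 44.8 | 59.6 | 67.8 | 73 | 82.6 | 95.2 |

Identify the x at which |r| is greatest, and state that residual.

x = 10, r = 3.6

x=4: ŷ = 8 + 4.8·4 = 27.2; r = 24.4 − 27.2 = -2.8
x=6: ŷ = 8 + 4.8·6 = 36.8; r = 39 − 36.8 = 2.2
x=8: ŷ = 8 + 4.8·8 = 46.4; r = 44.8 − 46.4 = -1.6
x=10: ŷ = 8 + 4.8·10 = 56; r = 59.6 − 56 = 3.6
x=12: ŷ = 8 + 4.8·12 = 65.6; r = 67.8 − 65.6 = 2.2
x=14: ŷ = 8 + 4.8·14 = 75.2; r = 73 − 75.2 = -2.2
x=16: ŷ = 8 + 4.8·16 = 84.8; r = 82.6 − 84.8 = -2.2
x=18: ŷ = 8 + 4.8·18 = 94.4; r = 95.2 − 94.4 = 0.8
Largest |r| is 3.6 at x = 10, residual 3.6.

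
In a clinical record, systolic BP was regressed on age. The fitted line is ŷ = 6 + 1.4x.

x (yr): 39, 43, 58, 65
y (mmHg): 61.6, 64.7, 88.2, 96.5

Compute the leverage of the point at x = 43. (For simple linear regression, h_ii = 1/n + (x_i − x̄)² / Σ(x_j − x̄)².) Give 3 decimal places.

x̄ = (39 + 43 + 58 + 65)/4 = 51.25
Σ(x − x̄)² = 150.062 + 68.0625 + 45.5625 + 189.062 = 452.75
h = 1/4 + (-8.25)²/452.75 = 0.25 + 0.150331 = 0.400

h = 0.400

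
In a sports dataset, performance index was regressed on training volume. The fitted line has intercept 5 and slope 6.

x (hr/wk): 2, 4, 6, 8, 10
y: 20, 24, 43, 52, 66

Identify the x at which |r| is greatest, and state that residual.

x = 4, r = -5

x=2: ŷ = 5 + 6·2 = 17; r = 20 − 17 = 3
x=4: ŷ = 5 + 6·4 = 29; r = 24 − 29 = -5
x=6: ŷ = 5 + 6·6 = 41; r = 43 − 41 = 2
x=8: ŷ = 5 + 6·8 = 53; r = 52 − 53 = -1
x=10: ŷ = 5 + 6·10 = 65; r = 66 − 65 = 1
Largest |r| is 5 at x = 4, residual -5.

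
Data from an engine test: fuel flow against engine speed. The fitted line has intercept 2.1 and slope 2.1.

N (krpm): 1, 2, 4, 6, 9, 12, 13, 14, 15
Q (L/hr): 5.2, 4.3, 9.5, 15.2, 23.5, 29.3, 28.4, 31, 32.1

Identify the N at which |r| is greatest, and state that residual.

N=1: ŷ = 2.1 + 2.1·1 = 4.2; r = 5.2 − 4.2 = 1
N=2: ŷ = 2.1 + 2.1·2 = 6.3; r = 4.3 − 6.3 = -2
N=4: ŷ = 2.1 + 2.1·4 = 10.5; r = 9.5 − 10.5 = -1
N=6: ŷ = 2.1 + 2.1·6 = 14.7; r = 15.2 − 14.7 = 0.5
N=9: ŷ = 2.1 + 2.1·9 = 21; r = 23.5 − 21 = 2.5
N=12: ŷ = 2.1 + 2.1·12 = 27.3; r = 29.3 − 27.3 = 2
N=13: ŷ = 2.1 + 2.1·13 = 29.4; r = 28.4 − 29.4 = -1
N=14: ŷ = 2.1 + 2.1·14 = 31.5; r = 31 − 31.5 = -0.5
N=15: ŷ = 2.1 + 2.1·15 = 33.6; r = 32.1 − 33.6 = -1.5
Largest |r| is 2.5 at N = 9, residual 2.5.

N = 9, r = 2.5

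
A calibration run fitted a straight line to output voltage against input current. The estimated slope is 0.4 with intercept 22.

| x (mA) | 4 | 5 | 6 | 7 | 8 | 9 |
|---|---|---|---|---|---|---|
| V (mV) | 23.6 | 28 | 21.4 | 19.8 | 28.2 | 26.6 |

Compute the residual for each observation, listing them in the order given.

0, 4, -3, -5, 3, 1

x=4: ŷ = 22 + 0.4·4 = 23.6; r = 23.6 − 23.6 = 0
x=5: ŷ = 22 + 0.4·5 = 24; r = 28 − 24 = 4
x=6: ŷ = 22 + 0.4·6 = 24.4; r = 21.4 − 24.4 = -3
x=7: ŷ = 22 + 0.4·7 = 24.8; r = 19.8 − 24.8 = -5
x=8: ŷ = 22 + 0.4·8 = 25.2; r = 28.2 − 25.2 = 3
x=9: ŷ = 22 + 0.4·9 = 25.6; r = 26.6 − 25.6 = 1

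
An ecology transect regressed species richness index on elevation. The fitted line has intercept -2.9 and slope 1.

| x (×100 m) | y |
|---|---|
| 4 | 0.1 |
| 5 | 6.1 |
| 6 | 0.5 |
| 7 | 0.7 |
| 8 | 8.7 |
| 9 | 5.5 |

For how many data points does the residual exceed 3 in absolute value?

3

x=4: ŷ = -2.9 + 4 = 1.1; r = 0.1 − 1.1 = -1
x=5: ŷ = -2.9 + 5 = 2.1; r = 6.1 − 2.1 = 4
x=6: ŷ = -2.9 + 6 = 3.1; r = 0.5 − 3.1 = -2.6
x=7: ŷ = -2.9 + 7 = 4.1; r = 0.7 − 4.1 = -3.4
x=8: ŷ = -2.9 + 8 = 5.1; r = 8.7 − 5.1 = 3.6
x=9: ŷ = -2.9 + 9 = 6.1; r = 5.5 − 6.1 = -0.6
|r| > 3: x=5 (|r|=4), x=7 (|r|=3.4), x=8 (|r|=3.6) → 3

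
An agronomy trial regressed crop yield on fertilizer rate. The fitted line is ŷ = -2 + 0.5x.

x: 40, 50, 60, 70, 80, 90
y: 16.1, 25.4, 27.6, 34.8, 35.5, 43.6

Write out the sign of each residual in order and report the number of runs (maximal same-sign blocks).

6 runs

x=40: ŷ = -2 + 0.5·40 = 18; e = 16.1 − 18 = -1.9
x=50: ŷ = -2 + 0.5·50 = 23; e = 25.4 − 23 = 2.4
x=60: ŷ = -2 + 0.5·60 = 28; e = 27.6 − 28 = -0.4
x=70: ŷ = -2 + 0.5·70 = 33; e = 34.8 − 33 = 1.8
x=80: ŷ = -2 + 0.5·80 = 38; e = 35.5 − 38 = -2.5
x=90: ŷ = -2 + 0.5·90 = 43; e = 43.6 − 43 = 0.6
Signs: − + − + − +
Runs: −×1, +×1, −×1, +×1, −×1, +×1 → 6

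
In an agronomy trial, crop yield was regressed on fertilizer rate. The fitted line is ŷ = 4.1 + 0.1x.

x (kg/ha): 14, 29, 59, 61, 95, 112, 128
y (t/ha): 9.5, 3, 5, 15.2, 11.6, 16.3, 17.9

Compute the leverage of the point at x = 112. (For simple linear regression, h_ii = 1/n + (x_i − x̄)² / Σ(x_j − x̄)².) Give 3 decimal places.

x̄ = (14 + 29 + 59 + 61 + 95 + 112 + 128)/7 = 71.1429
Σ(x − x̄)² = 3265.31 + 1776.02 + 147.449 + 102.878 + 569.163 + 1669.31 + 3232.73 = 10762.9
h = 1/7 + (40.8571)²/10762.9 = 0.142857 + 0.155099 = 0.298

h = 0.298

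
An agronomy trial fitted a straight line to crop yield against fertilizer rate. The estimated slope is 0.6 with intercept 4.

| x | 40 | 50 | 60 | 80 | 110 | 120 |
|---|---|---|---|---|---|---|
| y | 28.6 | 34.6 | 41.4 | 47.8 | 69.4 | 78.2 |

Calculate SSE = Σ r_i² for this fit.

SSE = 25.52

x=40: ŷ = 4 + 0.6·40 = 28; r = 28.6 − 28 = 0.6
x=50: ŷ = 4 + 0.6·50 = 34; r = 34.6 − 34 = 0.6
x=60: ŷ = 4 + 0.6·60 = 40; r = 41.4 − 40 = 1.4
x=80: ŷ = 4 + 0.6·80 = 52; r = 47.8 − 52 = -4.2
x=110: ŷ = 4 + 0.6·110 = 70; r = 69.4 − 70 = -0.6
x=120: ŷ = 4 + 0.6·120 = 76; r = 78.2 − 76 = 2.2
SSE = 0.36 + 0.36 + 1.96 + 17.64 + 0.36 + 4.84 = 25.52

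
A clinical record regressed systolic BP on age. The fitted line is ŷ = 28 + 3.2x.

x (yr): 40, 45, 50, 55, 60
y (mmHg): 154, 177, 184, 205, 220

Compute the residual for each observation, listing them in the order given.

x=40: ŷ = 28 + 3.2·40 = 156; r = 154 − 156 = -2
x=45: ŷ = 28 + 3.2·45 = 172; r = 177 − 172 = 5
x=50: ŷ = 28 + 3.2·50 = 188; r = 184 − 188 = -4
x=55: ŷ = 28 + 3.2·55 = 204; r = 205 − 204 = 1
x=60: ŷ = 28 + 3.2·60 = 220; r = 220 − 220 = 0

-2, 5, -4, 1, 0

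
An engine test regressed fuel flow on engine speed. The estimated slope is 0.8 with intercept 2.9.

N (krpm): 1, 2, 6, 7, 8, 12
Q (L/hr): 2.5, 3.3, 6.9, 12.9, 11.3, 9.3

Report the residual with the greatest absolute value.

N=1: Q̂ = 2.9 + 0.8·1 = 3.7; e = 2.5 − 3.7 = -1.2
N=2: Q̂ = 2.9 + 0.8·2 = 4.5; e = 3.3 − 4.5 = -1.2
N=6: Q̂ = 2.9 + 0.8·6 = 7.7; e = 6.9 − 7.7 = -0.8
N=7: Q̂ = 2.9 + 0.8·7 = 8.5; e = 12.9 − 8.5 = 4.4
N=8: Q̂ = 2.9 + 0.8·8 = 9.3; e = 11.3 − 9.3 = 2
N=12: Q̂ = 2.9 + 0.8·12 = 12.5; e = 9.3 − 12.5 = -3.2
Largest |e| is 4.4 at N = 7, residual 4.4.

e = 4.4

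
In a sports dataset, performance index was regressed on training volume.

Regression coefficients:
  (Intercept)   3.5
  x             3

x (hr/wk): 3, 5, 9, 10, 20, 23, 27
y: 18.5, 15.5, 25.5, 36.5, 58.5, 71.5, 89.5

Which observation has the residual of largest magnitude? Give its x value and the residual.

x=3: ŷ = 3.5 + 3·3 = 12.5; r = 18.5 − 12.5 = 6
x=5: ŷ = 3.5 + 3·5 = 18.5; r = 15.5 − 18.5 = -3
x=9: ŷ = 3.5 + 3·9 = 30.5; r = 25.5 − 30.5 = -5
x=10: ŷ = 3.5 + 3·10 = 33.5; r = 36.5 − 33.5 = 3
x=20: ŷ = 3.5 + 3·20 = 63.5; r = 58.5 − 63.5 = -5
x=23: ŷ = 3.5 + 3·23 = 72.5; r = 71.5 − 72.5 = -1
x=27: ŷ = 3.5 + 3·27 = 84.5; r = 89.5 − 84.5 = 5
Largest |r| is 6 at x = 3, residual 6.

x = 3, r = 6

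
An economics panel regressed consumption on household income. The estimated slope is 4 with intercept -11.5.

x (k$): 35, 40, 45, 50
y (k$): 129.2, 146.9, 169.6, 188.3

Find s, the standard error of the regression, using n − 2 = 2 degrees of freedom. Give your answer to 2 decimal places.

x=35: ŷ = -11.5 + 4·35 = 128.5; e = 129.2 − 128.5 = 0.7
x=40: ŷ = -11.5 + 4·40 = 148.5; e = 146.9 − 148.5 = -1.6
x=45: ŷ = -11.5 + 4·45 = 168.5; e = 169.6 − 168.5 = 1.1
x=50: ŷ = -11.5 + 4·50 = 188.5; e = 188.3 − 188.5 = -0.2
SSE = 0.49 + 2.56 + 1.21 + 0.04 = 4.3
s = √(4.3/2) = √2.15 ≈ 1.47

s = 1.47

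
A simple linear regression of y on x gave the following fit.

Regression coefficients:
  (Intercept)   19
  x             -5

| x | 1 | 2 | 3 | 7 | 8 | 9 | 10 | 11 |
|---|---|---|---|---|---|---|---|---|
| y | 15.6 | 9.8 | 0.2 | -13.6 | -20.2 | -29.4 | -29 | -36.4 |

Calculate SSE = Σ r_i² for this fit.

x=1: ŷ = 19 − 5·1 = 14; r = 15.6 − 14 = 1.6
x=2: ŷ = 19 − 5·2 = 9; r = 9.8 − 9 = 0.8
x=3: ŷ = 19 − 5·3 = 4; r = 0.2 − 4 = -3.8
x=7: ŷ = 19 − 5·7 = -16; r = -13.6 − (-16) = 2.4
x=8: ŷ = 19 − 5·8 = -21; r = -20.2 − (-21) = 0.8
x=9: ŷ = 19 − 5·9 = -26; r = -29.4 − (-26) = -3.4
x=10: ŷ = 19 − 5·10 = -31; r = -29 − (-31) = 2
x=11: ŷ = 19 − 5·11 = -36; r = -36.4 − (-36) = -0.4
SSE = 2.56 + 0.64 + 14.44 + 5.76 + 0.64 + 11.56 + 4 + 0.16 = 39.76

SSE = 39.76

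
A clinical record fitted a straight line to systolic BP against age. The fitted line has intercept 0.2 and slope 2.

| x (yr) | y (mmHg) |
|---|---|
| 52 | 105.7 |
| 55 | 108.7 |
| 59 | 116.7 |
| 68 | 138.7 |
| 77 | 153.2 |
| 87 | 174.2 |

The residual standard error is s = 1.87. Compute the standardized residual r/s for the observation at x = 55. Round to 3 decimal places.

-0.802

ŷ = 0.2 + 2·55 = 110.2
r = 108.7 − 110.2 = -1.5
r/s = -1.5 / 1.87 = -0.802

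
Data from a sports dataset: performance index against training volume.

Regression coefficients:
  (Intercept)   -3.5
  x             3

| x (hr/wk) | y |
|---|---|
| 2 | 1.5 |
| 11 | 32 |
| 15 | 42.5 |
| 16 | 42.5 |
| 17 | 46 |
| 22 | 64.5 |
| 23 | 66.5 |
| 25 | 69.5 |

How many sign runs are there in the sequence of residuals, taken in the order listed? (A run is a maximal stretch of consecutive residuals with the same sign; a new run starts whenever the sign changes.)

5 runs

x=2: ŷ = -3.5 + 3·2 = 2.5; e = 1.5 − 2.5 = -1
x=11: ŷ = -3.5 + 3·11 = 29.5; e = 32 − 29.5 = 2.5
x=15: ŷ = -3.5 + 3·15 = 41.5; e = 42.5 − 41.5 = 1
x=16: ŷ = -3.5 + 3·16 = 44.5; e = 42.5 − 44.5 = -2
x=17: ŷ = -3.5 + 3·17 = 47.5; e = 46 − 47.5 = -1.5
x=22: ŷ = -3.5 + 3·22 = 62.5; e = 64.5 − 62.5 = 2
x=23: ŷ = -3.5 + 3·23 = 65.5; e = 66.5 − 65.5 = 1
x=25: ŷ = -3.5 + 3·25 = 71.5; e = 69.5 − 71.5 = -2
Signs: − + + − − + + −
Runs: −×1, +×2, −×2, +×2, −×1 → 5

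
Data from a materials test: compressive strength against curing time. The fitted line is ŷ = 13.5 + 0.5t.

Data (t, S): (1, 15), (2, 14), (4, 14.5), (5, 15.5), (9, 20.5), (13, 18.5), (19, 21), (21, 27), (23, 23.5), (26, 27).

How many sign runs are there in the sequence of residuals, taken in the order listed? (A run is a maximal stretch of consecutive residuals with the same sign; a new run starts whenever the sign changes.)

7 runs

t=1: ŷ = 13.5 + 0.5·1 = 14; r = 15 − 14 = 1
t=2: ŷ = 13.5 + 0.5·2 = 14.5; r = 14 − 14.5 = -0.5
t=4: ŷ = 13.5 + 0.5·4 = 15.5; r = 14.5 − 15.5 = -1
t=5: ŷ = 13.5 + 0.5·5 = 16; r = 15.5 − 16 = -0.5
t=9: ŷ = 13.5 + 0.5·9 = 18; r = 20.5 − 18 = 2.5
t=13: ŷ = 13.5 + 0.5·13 = 20; r = 18.5 − 20 = -1.5
t=19: ŷ = 13.5 + 0.5·19 = 23; r = 21 − 23 = -2
t=21: ŷ = 13.5 + 0.5·21 = 24; r = 27 − 24 = 3
t=23: ŷ = 13.5 + 0.5·23 = 25; r = 23.5 − 25 = -1.5
t=26: ŷ = 13.5 + 0.5·26 = 26.5; r = 27 − 26.5 = 0.5
Signs: + − − − + − − + − +
Runs: +×1, −×3, +×1, −×2, +×1, −×1, +×1 → 7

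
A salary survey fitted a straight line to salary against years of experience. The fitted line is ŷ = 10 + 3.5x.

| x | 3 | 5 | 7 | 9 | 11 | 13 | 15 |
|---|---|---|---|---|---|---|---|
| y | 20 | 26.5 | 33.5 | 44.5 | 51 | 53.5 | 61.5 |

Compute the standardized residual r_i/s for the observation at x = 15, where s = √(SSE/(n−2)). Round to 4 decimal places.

x=3: ŷ = 10 + 3.5·3 = 20.5; r = 20 − 20.5 = -0.5
x=5: ŷ = 10 + 3.5·5 = 27.5; r = 26.5 − 27.5 = -1
x=7: ŷ = 10 + 3.5·7 = 34.5; r = 33.5 − 34.5 = -1
x=9: ŷ = 10 + 3.5·9 = 41.5; r = 44.5 − 41.5 = 3
x=11: ŷ = 10 + 3.5·11 = 48.5; r = 51 − 48.5 = 2.5
x=13: ŷ = 10 + 3.5·13 = 55.5; r = 53.5 − 55.5 = -2
x=15: ŷ = 10 + 3.5·15 = 62.5; r = 61.5 − 62.5 = -1
SSE = 0.25 + 1 + 1 + 9 + 6.25 + 4 + 1 = 22.5
s = √(22.5/5) = 2.12132
r/s = -1 / 2.12132 = -0.4714

-0.4714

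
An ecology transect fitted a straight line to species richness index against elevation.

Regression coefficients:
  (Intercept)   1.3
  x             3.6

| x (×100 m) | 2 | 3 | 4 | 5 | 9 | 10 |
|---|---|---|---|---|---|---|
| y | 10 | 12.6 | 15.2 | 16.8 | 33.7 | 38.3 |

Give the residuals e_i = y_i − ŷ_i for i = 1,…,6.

1.5, 0.5, -0.5, -2.5, 0, 1

x=2: ŷ = 1.3 + 3.6·2 = 8.5; e = 10 − 8.5 = 1.5
x=3: ŷ = 1.3 + 3.6·3 = 12.1; e = 12.6 − 12.1 = 0.5
x=4: ŷ = 1.3 + 3.6·4 = 15.7; e = 15.2 − 15.7 = -0.5
x=5: ŷ = 1.3 + 3.6·5 = 19.3; e = 16.8 − 19.3 = -2.5
x=9: ŷ = 1.3 + 3.6·9 = 33.7; e = 33.7 − 33.7 = 0
x=10: ŷ = 1.3 + 3.6·10 = 37.3; e = 38.3 − 37.3 = 1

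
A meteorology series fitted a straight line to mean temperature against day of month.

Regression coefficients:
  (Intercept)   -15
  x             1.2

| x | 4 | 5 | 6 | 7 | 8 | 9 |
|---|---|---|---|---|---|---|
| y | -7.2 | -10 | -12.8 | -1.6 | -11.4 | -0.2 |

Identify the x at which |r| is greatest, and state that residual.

x=4: ŷ = -15 + 1.2·4 = -10.2; r = -7.2 − (-10.2) = 3
x=5: ŷ = -15 + 1.2·5 = -9; r = -10 − (-9) = -1
x=6: ŷ = -15 + 1.2·6 = -7.8; r = -12.8 − (-7.8) = -5
x=7: ŷ = -15 + 1.2·7 = -6.6; r = -1.6 − (-6.6) = 5
x=8: ŷ = -15 + 1.2·8 = -5.4; r = -11.4 − (-5.4) = -6
x=9: ŷ = -15 + 1.2·9 = -4.2; r = -0.2 − (-4.2) = 4
Largest |r| is 6 at x = 8, residual -6.

x = 8, r = -6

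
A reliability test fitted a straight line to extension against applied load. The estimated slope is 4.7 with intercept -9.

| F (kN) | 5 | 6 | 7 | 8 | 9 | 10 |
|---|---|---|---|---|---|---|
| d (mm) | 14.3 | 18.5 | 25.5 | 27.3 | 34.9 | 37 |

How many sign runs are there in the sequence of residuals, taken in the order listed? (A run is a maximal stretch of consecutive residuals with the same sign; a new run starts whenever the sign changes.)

5 runs

F=5: ŷ = -9 + 4.7·5 = 14.5; r = 14.3 − 14.5 = -0.2
F=6: ŷ = -9 + 4.7·6 = 19.2; r = 18.5 − 19.2 = -0.7
F=7: ŷ = -9 + 4.7·7 = 23.9; r = 25.5 − 23.9 = 1.6
F=8: ŷ = -9 + 4.7·8 = 28.6; r = 27.3 − 28.6 = -1.3
F=9: ŷ = -9 + 4.7·9 = 33.3; r = 34.9 − 33.3 = 1.6
F=10: ŷ = -9 + 4.7·10 = 38; r = 37 − 38 = -1
Signs: − − + − + −
Runs: −×2, +×1, −×1, +×1, −×1 → 5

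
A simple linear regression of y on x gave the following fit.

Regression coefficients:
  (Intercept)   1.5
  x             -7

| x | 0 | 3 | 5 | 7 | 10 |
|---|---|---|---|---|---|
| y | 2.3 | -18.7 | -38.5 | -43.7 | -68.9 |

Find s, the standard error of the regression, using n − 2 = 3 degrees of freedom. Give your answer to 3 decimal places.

x=0: ŷ = 1.5 − 7·0 = 1.5; e = 2.3 − 1.5 = 0.8
x=3: ŷ = 1.5 − 7·3 = -19.5; e = -18.7 − (-19.5) = 0.8
x=5: ŷ = 1.5 − 7·5 = -33.5; e = -38.5 − (-33.5) = -5
x=7: ŷ = 1.5 − 7·7 = -47.5; e = -43.7 − (-47.5) = 3.8
x=10: ŷ = 1.5 − 7·10 = -68.5; e = -68.9 − (-68.5) = -0.4
SSE = 0.64 + 0.64 + 25 + 14.44 + 0.16 = 40.88
s = √(40.88/3) = √13.6267 ≈ 3.691

s = 3.691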